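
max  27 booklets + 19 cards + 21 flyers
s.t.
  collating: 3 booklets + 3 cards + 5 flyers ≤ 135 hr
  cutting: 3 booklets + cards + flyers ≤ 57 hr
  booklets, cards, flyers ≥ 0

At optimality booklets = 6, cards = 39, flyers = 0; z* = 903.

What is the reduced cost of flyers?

-8

At the optimum: collating uses 135 of 135 (binding); cutting uses 57 of 57 (binding).
Dual feasibility on the basic columns requires 3·y_collating + 3·y_cutting = 27, 3·y_collating + 1·y_cutting = 19.
→ y_collating = 5 and y_cutting = 4.
Reduced cost of flyers: c₃ − yᵀa₃ = 21 − (5·5 + 4·1) = 21 − 29 = -8.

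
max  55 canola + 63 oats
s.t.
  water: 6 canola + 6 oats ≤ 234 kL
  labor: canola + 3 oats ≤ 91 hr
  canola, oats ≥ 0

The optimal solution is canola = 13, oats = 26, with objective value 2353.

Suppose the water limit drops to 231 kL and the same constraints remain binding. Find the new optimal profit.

Check each constraint at x*: water 234/234 (tight); labor 91/91 (tight).
Dual feasibility on the basic columns requires 6·y_water + 1·y_labor = 55, 6·y_water + 3·y_labor = 63.
Solving: y_water = 8.5, y_labor = 4.
Δz = y_water·Δb = 8.5 × (-3) = -25.5, so new z* = 2353 − 25.5 = 2327.5.

2327.5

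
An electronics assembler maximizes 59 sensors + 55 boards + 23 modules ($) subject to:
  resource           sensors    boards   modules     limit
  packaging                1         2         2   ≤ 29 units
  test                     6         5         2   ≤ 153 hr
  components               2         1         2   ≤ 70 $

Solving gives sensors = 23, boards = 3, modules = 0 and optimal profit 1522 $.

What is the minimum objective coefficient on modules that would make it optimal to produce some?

At the optimum: packaging uses 29 of 29 (binding); test uses 153 of 153 (binding); components uses 49 of 70 (slack = 21).
By complementary slackness, y = 0 for the non-binding constraint.
The binding rows give the dual system: 1·y_packaging + 6·y_test = 59 and 2·y_packaging + 5·y_test = 55.
→ y_packaging = 5 and y_test = 9.
modules enters the basis when its profit ≥ yᵀa₃ = 5·2 + 9·2 = 28.

28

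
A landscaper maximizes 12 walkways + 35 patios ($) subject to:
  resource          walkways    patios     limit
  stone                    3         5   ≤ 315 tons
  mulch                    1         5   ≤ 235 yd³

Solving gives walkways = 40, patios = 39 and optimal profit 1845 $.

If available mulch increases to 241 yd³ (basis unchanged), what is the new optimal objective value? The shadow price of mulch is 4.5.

1872

Δb = 6, so new z* = 1845 + (4.5)·(6) = 1845 + 27 = 1872.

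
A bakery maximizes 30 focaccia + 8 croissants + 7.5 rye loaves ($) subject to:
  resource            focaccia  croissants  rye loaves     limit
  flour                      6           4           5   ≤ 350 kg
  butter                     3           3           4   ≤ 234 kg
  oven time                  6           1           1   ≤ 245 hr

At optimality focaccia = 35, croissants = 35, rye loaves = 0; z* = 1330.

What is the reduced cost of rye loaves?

At the optimum: flour uses 350 of 350 (binding); butter uses 210 of 234 (slack = 24); oven time uses 245 of 245 (binding).
Since butter is not tight, its dual is 0.
From A_Bᵀ y = c: 6·y_flour + 6·y_oven time = 30; 4·y_flour + 1·y_oven time = 8.
→ y_flour = 1 and y_oven time = 4.
Reduced cost of rye loaves: c₃ − yᵀa₃ = 7.5 − (1·5 + 4·1) = 7.5 − 9 = -1.5.

-1.5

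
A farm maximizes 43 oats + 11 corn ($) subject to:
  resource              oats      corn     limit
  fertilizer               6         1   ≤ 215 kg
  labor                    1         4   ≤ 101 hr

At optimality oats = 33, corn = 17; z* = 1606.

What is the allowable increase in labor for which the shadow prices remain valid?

759

Binding constraints: fertilizer, labor. The basis is B = [[6,1],[1,4]] with det 23.
Per unit increase in labor, x* moves by d = (-0.0435, 0.2609).
The basis stays optimal until oats reaches 0; allowable increase = 759 hr.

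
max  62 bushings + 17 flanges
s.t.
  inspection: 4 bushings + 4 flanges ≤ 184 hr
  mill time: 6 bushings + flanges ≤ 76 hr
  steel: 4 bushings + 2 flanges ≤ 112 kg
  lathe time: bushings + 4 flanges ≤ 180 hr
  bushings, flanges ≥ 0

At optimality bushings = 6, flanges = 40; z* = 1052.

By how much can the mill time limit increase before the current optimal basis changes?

Binding constraints: inspection, mill time. The basis is B = [[4,4],[6,1]] with det -20.
Per unit increase in mill time, x* moves by d = (0.2, -0.2).
The basis stays optimal until steel becomes binding; allowable increase = 20 hr.

20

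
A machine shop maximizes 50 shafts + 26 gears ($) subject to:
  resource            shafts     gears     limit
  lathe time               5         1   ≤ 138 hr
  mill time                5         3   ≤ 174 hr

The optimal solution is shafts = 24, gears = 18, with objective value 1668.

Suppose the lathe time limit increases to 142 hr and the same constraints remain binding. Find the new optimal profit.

1676

At the optimum: lathe time uses 138 of 138 (binding); mill time uses 174 of 174 (binding).
Dual feasibility on the basic columns requires 5·y_lathe time + 5·y_mill time = 50, 1·y_lathe time + 3·y_mill time = 26.
→ y_lathe time = 2 and y_mill time = 8.
Δz = y_lathe time·Δb = 2 × (4) = 8, so new z* = 1668 + 8 = 1676.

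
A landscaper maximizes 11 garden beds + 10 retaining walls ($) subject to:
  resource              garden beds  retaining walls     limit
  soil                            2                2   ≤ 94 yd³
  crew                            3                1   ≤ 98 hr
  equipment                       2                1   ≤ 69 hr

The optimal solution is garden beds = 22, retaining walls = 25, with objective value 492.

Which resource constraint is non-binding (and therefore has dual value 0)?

soil: 94/94 (binding)
crew: 91/98 (slack 7)
equipment: 69/69 (binding)
By complementary slackness, a constraint with positive slack has shadow price 0 → crew.

crew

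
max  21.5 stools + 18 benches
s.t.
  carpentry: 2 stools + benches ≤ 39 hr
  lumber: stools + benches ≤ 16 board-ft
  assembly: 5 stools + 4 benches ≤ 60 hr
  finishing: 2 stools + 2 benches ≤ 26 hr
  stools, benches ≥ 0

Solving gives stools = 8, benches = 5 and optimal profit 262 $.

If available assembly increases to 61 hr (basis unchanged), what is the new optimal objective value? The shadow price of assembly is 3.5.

Δb = 1, so new z* = 262 + (3.5)·(1) = 262 + 3.5 = 265.5.

265.5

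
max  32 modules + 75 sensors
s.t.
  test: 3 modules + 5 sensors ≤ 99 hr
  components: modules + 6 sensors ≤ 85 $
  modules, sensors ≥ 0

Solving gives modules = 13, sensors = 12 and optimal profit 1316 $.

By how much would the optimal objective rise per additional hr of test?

At the optimum: test uses 99 of 99 (binding); components uses 85 of 85 (binding).
The binding rows give the dual system: 3·y_test + 1·y_components = 32 and 5·y_test + 6·y_components = 75.
→ y_test = 9 and y_components = 5.
Shadow price of test = 9.

9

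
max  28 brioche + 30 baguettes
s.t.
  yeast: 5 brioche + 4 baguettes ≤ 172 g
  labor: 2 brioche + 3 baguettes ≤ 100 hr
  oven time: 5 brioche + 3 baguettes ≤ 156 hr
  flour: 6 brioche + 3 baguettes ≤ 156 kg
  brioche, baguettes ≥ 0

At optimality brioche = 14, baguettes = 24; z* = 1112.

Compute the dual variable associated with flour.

2

Check each constraint at x*: yeast 166/172 (slack 6); labor 100/100 (tight); oven time 142/156 (slack 14); flour 156/156 (tight).
Slack constraints have shadow price 0 (complementary slackness).
From A_Bᵀ y = c: 2·y_labor + 6·y_flour = 28; 3·y_labor + 3·y_flour = 30.
Solving: y_labor = 8, y_flour = 2.
Shadow price of flour = 2.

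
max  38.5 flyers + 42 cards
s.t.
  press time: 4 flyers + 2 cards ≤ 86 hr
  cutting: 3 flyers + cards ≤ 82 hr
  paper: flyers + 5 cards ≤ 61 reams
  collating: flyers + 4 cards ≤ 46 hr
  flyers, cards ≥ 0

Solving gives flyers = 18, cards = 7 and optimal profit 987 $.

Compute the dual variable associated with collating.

Binding: press time and collating. Non-binding: cutting (21 unused), paper (8 unused).
Slack constraints have shadow price 0 (complementary slackness).
Dual feasibility on the basic columns requires 4·y_press time + 1·y_collating = 38.5, 2·y_press time + 4·y_collating = 42.
Solving: y_press time = 8, y_collating = 6.5.
Shadow price of collating = 6.5.

6.5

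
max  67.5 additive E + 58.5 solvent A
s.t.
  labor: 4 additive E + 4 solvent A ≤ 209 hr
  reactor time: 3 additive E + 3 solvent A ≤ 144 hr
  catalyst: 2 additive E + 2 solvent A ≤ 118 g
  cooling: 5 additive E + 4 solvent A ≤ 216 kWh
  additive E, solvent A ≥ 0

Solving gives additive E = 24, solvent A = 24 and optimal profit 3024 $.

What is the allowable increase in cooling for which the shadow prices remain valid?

24

Binding constraints: reactor time, cooling. The basis is B = [[3,3],[5,4]] with det -3.
Per unit increase in cooling, x* moves by d = (1, -1).
The basis stays optimal until solvent A reaches 0; allowable increase = 24 kWh.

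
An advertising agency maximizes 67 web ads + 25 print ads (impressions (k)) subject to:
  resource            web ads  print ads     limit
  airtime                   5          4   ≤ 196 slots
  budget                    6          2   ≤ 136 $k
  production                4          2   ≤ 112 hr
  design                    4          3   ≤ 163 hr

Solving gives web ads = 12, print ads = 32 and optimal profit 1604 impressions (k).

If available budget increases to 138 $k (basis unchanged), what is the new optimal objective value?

1621

At the optimum: airtime uses 188 of 196 (slack = 8); budget uses 136 of 136 (binding); production uses 112 of 112 (binding); design uses 144 of 163 (slack = 19).
Since airtime, design are not tight, their duals are 0.
From A_Bᵀ y = c: 6·y_budget + 4·y_production = 67; 2·y_budget + 2·y_production = 25.
This yields shadow prices y_budget = 8.5, y_production = 4.
Δz = y_budget·Δb = 8.5 × (2) = 17, so new z* = 1604 + 17 = 1621.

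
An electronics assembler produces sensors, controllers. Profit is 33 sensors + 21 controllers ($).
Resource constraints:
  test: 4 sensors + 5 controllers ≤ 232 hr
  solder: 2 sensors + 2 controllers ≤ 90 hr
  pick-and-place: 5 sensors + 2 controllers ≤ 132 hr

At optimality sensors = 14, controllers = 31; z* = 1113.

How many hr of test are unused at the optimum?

21

test used = 4·14 + 5·31 = 211; slack = 232 − 211 = 21.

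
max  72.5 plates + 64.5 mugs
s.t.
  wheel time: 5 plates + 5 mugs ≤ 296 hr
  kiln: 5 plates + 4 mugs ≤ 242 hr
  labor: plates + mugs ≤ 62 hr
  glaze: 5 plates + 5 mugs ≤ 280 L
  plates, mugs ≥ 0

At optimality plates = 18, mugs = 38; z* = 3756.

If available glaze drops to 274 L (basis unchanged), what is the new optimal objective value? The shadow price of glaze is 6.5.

Δb = -6, so new z* = 3756 + (6.5)·(-6) = 3756 − 39 = 3717.

3717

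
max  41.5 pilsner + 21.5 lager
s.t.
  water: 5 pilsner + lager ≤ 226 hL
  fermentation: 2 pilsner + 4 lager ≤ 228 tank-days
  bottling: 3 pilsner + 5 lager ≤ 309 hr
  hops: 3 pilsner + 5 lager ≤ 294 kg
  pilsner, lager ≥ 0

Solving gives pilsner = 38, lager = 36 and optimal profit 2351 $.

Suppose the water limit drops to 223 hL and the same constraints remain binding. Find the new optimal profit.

At the optimum: water uses 226 of 226 (binding); fermentation uses 220 of 228 (slack = 8); bottling uses 294 of 309 (slack = 15); hops uses 294 of 294 (binding).
By complementary slackness, y = 0 for the non-binding constraints.
From A_Bᵀ y = c: 5·y_water + 3·y_hops = 41.5; 1·y_water + 5·y_hops = 21.5.
→ y_water = 6.5 and y_hops = 3.
Δz = y_water·Δb = 6.5 × (-3) = -19.5, so new z* = 2351 − 19.5 = 2331.5.

2331.5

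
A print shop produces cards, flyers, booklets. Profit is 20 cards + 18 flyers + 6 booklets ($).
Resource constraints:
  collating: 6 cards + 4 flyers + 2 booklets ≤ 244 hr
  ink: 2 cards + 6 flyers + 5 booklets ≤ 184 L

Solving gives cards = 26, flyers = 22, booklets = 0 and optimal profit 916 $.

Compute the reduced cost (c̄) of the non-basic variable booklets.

-5

Both collating and ink are binding at x*.
Dual feasibility on the basic columns requires 6·y_collating + 2·y_ink = 20, 4·y_collating + 6·y_ink = 18.
Solving: y_collating = 3, y_ink = 1.
Reduced cost of booklets: c₃ − yᵀa₃ = 6 − (3·2 + 1·5) = 6 − 11 = -5.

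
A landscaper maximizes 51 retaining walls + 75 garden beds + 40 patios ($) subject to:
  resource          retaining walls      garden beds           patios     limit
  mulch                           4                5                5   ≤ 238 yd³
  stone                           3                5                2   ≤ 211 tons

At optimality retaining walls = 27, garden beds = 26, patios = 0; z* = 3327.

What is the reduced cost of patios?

-8

Check each constraint at x*: mulch 238/238 (tight); stone 211/211 (tight).
From A_Bᵀ y = c: 4·y_mulch + 3·y_stone = 51; 5·y_mulch + 5·y_stone = 75.
This yields shadow prices y_mulch = 6, y_stone = 9.
Reduced cost of patios: c₃ − yᵀa₃ = 40 − (6·5 + 9·2) = 40 − 48 = -8.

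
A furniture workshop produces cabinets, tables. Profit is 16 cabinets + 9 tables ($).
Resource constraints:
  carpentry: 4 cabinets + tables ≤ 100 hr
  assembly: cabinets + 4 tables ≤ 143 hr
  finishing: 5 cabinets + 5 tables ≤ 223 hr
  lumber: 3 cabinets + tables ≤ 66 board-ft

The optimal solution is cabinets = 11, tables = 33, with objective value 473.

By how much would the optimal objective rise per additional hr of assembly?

1

At the optimum: carpentry uses 77 of 100 (slack = 23); assembly uses 143 of 143 (binding); finishing uses 220 of 223 (slack = 3); lumber uses 66 of 66 (binding).
By complementary slackness, y = 0 for the non-binding constraints.
From A_Bᵀ y = c: 1·y_assembly + 3·y_lumber = 16; 4·y_assembly + 1·y_lumber = 9.
This yields shadow prices y_assembly = 1, y_lumber = 5.
Shadow price of assembly = 1.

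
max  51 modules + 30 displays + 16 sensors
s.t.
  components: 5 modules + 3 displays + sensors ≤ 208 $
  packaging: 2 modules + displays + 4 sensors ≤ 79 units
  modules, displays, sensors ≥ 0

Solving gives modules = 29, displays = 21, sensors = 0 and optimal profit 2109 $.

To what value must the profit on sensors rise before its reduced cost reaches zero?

21

At the optimum: components uses 208 of 208 (binding); packaging uses 79 of 79 (binding).
From A_Bᵀ y = c: 5·y_components + 2·y_packaging = 51; 3·y_components + 1·y_packaging = 30.
This yields shadow prices y_components = 9, y_packaging = 3.
sensors enters the basis when its profit ≥ yᵀa₃ = 9·1 + 3·4 = 21.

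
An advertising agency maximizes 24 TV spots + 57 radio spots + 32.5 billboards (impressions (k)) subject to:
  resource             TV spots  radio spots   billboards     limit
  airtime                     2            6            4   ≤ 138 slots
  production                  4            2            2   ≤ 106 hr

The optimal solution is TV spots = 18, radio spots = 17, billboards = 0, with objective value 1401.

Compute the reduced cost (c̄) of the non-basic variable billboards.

At the optimum: airtime uses 138 of 138 (binding); production uses 106 of 106 (binding).
From A_Bᵀ y = c: 2·y_airtime + 4·y_production = 24; 6·y_airtime + 2·y_production = 57.
This yields shadow prices y_airtime = 9, y_production = 1.5.
Reduced cost of billboards: c₃ − yᵀa₃ = 32.5 − (9·4 + 1.5·2) = 32.5 − 39 = -6.5.

-6.5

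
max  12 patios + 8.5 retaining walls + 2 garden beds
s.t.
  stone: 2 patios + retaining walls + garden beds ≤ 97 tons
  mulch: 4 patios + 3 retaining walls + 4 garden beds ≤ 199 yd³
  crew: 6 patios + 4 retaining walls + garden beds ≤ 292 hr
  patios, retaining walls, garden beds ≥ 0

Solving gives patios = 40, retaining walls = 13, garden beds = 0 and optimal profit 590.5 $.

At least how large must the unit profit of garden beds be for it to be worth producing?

At the optimum: stone uses 93 of 97 (slack = 4); mulch uses 199 of 199 (binding); crew uses 292 of 292 (binding).
Slack constraints have shadow price 0 (complementary slackness).
From A_Bᵀ y = c: 4·y_mulch + 6·y_crew = 12; 3·y_mulch + 4·y_crew = 8.5.
→ y_mulch = 1.5 and y_crew = 1.
garden beds enters the basis when its profit ≥ yᵀa₃ = 1.5·4 + 1·1 = 7.

7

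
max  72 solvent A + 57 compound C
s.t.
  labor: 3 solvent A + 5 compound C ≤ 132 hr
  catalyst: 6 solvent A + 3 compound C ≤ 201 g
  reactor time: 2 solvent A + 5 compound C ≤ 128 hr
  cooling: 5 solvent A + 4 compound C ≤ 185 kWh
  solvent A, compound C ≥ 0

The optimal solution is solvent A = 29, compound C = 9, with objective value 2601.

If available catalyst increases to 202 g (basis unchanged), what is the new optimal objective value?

Check each constraint at x*: labor 132/132 (tight); catalyst 201/201 (tight); reactor time 103/128 (slack 25); cooling 181/185 (slack 4).
Since reactor time, cooling are not tight, their duals are 0.
The binding rows give the dual system: 3·y_labor + 6·y_catalyst = 72 and 5·y_labor + 3·y_catalyst = 57.
Solving: y_labor = 6, y_catalyst = 9.
Δz = y_catalyst·Δb = 9 × (1) = 9, so new z* = 2601 + 9 = 2610.

2610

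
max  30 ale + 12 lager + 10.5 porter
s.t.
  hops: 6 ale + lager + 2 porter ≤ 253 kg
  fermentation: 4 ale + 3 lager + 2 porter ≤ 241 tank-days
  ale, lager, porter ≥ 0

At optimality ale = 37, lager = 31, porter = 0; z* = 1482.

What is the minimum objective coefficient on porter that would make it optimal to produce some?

At the optimum: hops uses 253 of 253 (binding); fermentation uses 241 of 241 (binding).
From A_Bᵀ y = c: 6·y_hops + 4·y_fermentation = 30; 1·y_hops + 3·y_fermentation = 12.
Solving: y_hops = 3, y_fermentation = 3.
porter enters the basis when its profit ≥ yᵀa₃ = 3·2 + 3·2 = 12.

12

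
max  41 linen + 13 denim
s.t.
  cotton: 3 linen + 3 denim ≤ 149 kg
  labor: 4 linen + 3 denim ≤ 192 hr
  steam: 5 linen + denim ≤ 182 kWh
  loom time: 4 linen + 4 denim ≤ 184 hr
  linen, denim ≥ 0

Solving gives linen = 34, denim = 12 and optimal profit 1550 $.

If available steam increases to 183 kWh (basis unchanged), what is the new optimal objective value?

1557

At the optimum: cotton uses 138 of 149 (slack = 11); labor uses 172 of 192 (slack = 20); steam uses 182 of 182 (binding); loom time uses 184 of 184 (binding).
By complementary slackness, y = 0 for the non-binding constraints.
From A_Bᵀ y = c: 5·y_steam + 4·y_loom time = 41; 1·y_steam + 4·y_loom time = 13.
This yields shadow prices y_steam = 7, y_loom time = 1.5.
Δz = y_steam·Δb = 7 × (1) = 7, so new z* = 1550 + 7 = 1557.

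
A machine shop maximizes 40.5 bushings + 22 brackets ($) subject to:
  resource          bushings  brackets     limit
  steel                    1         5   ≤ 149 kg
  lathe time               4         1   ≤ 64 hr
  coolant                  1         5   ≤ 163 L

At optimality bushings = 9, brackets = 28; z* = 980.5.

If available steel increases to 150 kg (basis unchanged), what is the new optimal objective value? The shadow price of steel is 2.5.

983

Δb = 1, so new z* = 980.5 + (2.5)·(1) = 980.5 + 2.5 = 983.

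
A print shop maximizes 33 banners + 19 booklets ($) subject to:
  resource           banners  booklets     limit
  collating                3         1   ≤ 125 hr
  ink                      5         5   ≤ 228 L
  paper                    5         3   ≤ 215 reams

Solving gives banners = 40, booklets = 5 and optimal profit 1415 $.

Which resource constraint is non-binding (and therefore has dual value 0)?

ink

collating: 125/125 (binding)
ink: 225/228 (slack 3)
paper: 215/215 (binding)
By complementary slackness, a constraint with positive slack has shadow price 0 → ink.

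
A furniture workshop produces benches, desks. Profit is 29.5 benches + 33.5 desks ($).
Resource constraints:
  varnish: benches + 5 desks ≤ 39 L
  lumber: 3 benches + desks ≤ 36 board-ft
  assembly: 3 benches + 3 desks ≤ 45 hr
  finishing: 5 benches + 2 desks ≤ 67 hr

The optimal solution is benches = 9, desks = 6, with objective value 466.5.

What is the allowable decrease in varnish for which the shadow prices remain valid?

Binding constraints: varnish, assembly. The basis is B = [[1,5],[3,3]] with det -12.
Per unit decrease in varnish, x* moves by d = (0.25, -0.25).
The basis stays optimal until lumber becomes binding; allowable decrease = 6 L.

6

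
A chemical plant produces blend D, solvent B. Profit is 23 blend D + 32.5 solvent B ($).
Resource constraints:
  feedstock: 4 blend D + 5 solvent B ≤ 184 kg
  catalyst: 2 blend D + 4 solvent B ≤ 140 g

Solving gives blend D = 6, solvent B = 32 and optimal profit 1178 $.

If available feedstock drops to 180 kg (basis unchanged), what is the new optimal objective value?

1160

Both feedstock and catalyst are binding at x*.
The binding rows give the dual system: 4·y_feedstock + 2·y_catalyst = 23 and 5·y_feedstock + 4·y_catalyst = 32.5.
→ y_feedstock = 4.5 and y_catalyst = 2.5.
Δz = y_feedstock·Δb = 4.5 × (-4) = -18, so new z* = 1178 − 18 = 1160.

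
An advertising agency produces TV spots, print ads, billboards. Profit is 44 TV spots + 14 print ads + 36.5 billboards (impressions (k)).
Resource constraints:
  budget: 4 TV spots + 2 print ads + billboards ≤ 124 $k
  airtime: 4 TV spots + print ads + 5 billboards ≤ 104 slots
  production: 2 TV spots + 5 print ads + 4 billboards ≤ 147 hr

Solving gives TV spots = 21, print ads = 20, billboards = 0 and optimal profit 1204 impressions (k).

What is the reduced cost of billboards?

Check each constraint at x*: budget 124/124 (tight); airtime 104/104 (tight); production 142/147 (slack 5).
By complementary slackness, y = 0 for the non-binding constraint.
From A_Bᵀ y = c: 4·y_budget + 4·y_airtime = 44; 2·y_budget + 1·y_airtime = 14.
→ y_budget = 3 and y_airtime = 8.
Reduced cost of billboards: c₃ − yᵀa₃ = 36.5 − (3·1 + 8·5) = 36.5 − 43 = -6.5.

-6.5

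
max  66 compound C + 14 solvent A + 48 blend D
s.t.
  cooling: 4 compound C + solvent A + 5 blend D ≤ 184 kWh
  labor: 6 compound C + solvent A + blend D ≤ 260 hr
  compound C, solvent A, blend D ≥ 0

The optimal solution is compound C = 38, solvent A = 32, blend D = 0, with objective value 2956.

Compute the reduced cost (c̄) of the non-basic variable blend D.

-2

Check each constraint at x*: cooling 184/184 (tight); labor 260/260 (tight).
Dual feasibility on the basic columns requires 4·y_cooling + 6·y_labor = 66, 1·y_cooling + 1·y_labor = 14.
→ y_cooling = 9 and y_labor = 5.
Reduced cost of blend D: c₃ − yᵀa₃ = 48 − (9·5 + 5·1) = 48 − 50 = -2.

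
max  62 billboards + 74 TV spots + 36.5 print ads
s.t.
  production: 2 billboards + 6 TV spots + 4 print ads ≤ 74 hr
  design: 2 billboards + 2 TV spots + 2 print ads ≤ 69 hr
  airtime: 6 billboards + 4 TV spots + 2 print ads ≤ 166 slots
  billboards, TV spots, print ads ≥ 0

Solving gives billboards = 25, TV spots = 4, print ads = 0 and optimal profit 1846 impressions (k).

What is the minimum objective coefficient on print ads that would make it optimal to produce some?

44

Check each constraint at x*: production 74/74 (tight); design 58/69 (slack 11); airtime 166/166 (tight).
Slack constraints have shadow price 0 (complementary slackness).
From A_Bᵀ y = c: 2·y_production + 6·y_airtime = 62; 6·y_production + 4·y_airtime = 74.
→ y_production = 7 and y_airtime = 8.
print ads enters the basis when its profit ≥ yᵀa₃ = 7·4 + 8·2 = 44.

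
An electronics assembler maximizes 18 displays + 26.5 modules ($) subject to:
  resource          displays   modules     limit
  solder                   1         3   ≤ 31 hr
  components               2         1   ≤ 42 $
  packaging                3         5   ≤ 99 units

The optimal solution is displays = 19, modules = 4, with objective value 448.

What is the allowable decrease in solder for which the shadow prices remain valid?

10

Binding constraints: solder, components. The basis is B = [[1,3],[2,1]] with det -5.
Per unit decrease in solder, x* moves by d = (0.2, -0.4).
The basis stays optimal until modules reaches 0; allowable decrease = 10 hr.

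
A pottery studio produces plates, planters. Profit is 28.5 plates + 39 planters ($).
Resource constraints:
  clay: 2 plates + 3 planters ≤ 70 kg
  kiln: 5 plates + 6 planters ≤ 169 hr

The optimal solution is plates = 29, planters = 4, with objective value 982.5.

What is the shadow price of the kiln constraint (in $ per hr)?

2.5

At the optimum: clay uses 70 of 70 (binding); kiln uses 169 of 169 (binding).
From A_Bᵀ y = c: 2·y_clay + 5·y_kiln = 28.5; 3·y_clay + 6·y_kiln = 39.
→ y_clay = 8 and y_kiln = 2.5.
Shadow price of kiln = 2.5.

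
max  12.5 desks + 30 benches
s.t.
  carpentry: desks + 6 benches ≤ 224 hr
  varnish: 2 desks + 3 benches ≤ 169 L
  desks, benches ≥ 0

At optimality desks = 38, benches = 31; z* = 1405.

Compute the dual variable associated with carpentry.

At the optimum: carpentry uses 224 of 224 (binding); varnish uses 169 of 169 (binding).
From A_Bᵀ y = c: 1·y_carpentry + 2·y_varnish = 12.5; 6·y_carpentry + 3·y_varnish = 30.
This yields shadow prices y_carpentry = 2.5, y_varnish = 5.
Shadow price of carpentry = 2.5.

2.5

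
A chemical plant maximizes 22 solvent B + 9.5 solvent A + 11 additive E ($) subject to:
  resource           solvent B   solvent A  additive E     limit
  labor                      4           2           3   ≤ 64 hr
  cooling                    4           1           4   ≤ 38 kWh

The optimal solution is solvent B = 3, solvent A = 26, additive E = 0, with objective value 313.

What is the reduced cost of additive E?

-7

Both labor and cooling are binding at x*.
From A_Bᵀ y = c: 4·y_labor + 4·y_cooling = 22; 2·y_labor + 1·y_cooling = 9.5.
Solving: y_labor = 4, y_cooling = 1.5.
Reduced cost of additive E: c₃ − yᵀa₃ = 11 − (4·3 + 1.5·4) = 11 − 18 = -7.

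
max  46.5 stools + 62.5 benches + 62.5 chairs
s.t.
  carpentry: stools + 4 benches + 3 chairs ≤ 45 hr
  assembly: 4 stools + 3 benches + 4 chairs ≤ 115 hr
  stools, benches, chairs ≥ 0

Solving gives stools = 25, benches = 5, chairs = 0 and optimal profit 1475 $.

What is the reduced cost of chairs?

Both carpentry and assembly are binding at x*.
From A_Bᵀ y = c: 1·y_carpentry + 4·y_assembly = 46.5; 4·y_carpentry + 3·y_assembly = 62.5.
Solving: y_carpentry = 8.5, y_assembly = 9.5.
Reduced cost of chairs: c₃ − yᵀa₃ = 62.5 − (8.5·3 + 9.5·4) = 62.5 − 63.5 = -1.

-1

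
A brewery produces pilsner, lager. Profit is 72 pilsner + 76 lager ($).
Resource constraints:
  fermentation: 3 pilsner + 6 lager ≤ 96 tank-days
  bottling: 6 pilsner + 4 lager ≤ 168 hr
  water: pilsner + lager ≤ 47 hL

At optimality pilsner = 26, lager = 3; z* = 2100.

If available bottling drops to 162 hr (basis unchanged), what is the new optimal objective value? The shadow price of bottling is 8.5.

2049

Δb = -6, so new z* = 2100 + (8.5)·(-6) = 2100 − 51 = 2049.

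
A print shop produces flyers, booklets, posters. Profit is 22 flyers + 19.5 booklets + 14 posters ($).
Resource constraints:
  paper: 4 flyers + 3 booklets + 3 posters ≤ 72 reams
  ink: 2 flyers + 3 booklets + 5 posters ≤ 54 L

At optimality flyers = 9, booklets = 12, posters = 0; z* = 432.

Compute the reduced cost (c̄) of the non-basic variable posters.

-9.5

Check each constraint at x*: paper 72/72 (tight); ink 54/54 (tight).
The binding rows give the dual system: 4·y_paper + 2·y_ink = 22 and 3·y_paper + 3·y_ink = 19.5.
Solving: y_paper = 4.5, y_ink = 2.
Reduced cost of posters: c₃ − yᵀa₃ = 14 − (4.5·3 + 2·5) = 14 − 23.5 = -9.5.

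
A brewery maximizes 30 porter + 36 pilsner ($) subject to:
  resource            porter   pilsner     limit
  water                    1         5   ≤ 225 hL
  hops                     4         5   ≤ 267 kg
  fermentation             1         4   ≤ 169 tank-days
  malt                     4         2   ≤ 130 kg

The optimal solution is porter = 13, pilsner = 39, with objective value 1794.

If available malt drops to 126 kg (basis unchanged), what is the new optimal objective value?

1770

Binding: fermentation and malt. Non-binding: water (17 unused), hops (20 unused).
Slack constraints have shadow price 0 (complementary slackness).
Dual feasibility on the basic columns requires 1·y_fermentation + 4·y_malt = 30, 4·y_fermentation + 2·y_malt = 36.
This yields shadow prices y_fermentation = 6, y_malt = 6.
Δz = y_malt·Δb = 6 × (-4) = -24, so new z* = 1794 − 24 = 1770.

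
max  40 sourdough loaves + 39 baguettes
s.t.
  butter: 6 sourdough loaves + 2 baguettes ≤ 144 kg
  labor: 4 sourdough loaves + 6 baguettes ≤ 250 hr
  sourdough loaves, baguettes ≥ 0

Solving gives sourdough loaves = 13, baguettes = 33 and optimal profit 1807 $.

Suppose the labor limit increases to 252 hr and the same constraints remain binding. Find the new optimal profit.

At the optimum: butter uses 144 of 144 (binding); labor uses 250 of 250 (binding).
From A_Bᵀ y = c: 6·y_butter + 4·y_labor = 40; 2·y_butter + 6·y_labor = 39.
This yields shadow prices y_butter = 3, y_labor = 5.5.
Δz = y_labor·Δb = 5.5 × (2) = 11, so new z* = 1807 + 11 = 1818.

1818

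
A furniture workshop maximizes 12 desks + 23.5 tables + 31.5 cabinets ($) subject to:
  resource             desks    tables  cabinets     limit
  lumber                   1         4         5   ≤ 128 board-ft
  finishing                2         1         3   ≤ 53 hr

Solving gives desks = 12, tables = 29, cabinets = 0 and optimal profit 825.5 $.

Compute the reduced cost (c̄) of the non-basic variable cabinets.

-4

Both lumber and finishing are binding at x*.
From A_Bᵀ y = c: 1·y_lumber + 2·y_finishing = 12; 4·y_lumber + 1·y_finishing = 23.5.
Solving: y_lumber = 5, y_finishing = 3.5.
Reduced cost of cabinets: c₃ − yᵀa₃ = 31.5 − (5·5 + 3.5·3) = 31.5 − 35.5 = -4.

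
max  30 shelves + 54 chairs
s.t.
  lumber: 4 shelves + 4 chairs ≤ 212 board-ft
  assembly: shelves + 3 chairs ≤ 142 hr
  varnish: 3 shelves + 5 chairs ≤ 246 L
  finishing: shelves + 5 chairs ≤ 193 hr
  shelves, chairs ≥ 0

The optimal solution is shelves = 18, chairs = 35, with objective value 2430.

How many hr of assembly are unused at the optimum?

19

assembly used = 1·18 + 3·35 = 123; slack = 142 − 123 = 19.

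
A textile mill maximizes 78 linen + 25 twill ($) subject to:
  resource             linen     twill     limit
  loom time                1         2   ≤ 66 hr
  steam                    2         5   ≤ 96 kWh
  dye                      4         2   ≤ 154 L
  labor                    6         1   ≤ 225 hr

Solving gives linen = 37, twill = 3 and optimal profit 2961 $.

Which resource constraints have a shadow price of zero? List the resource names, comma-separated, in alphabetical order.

loom time, steam

loom time: 43/66 (slack 23)
steam: 89/96 (slack 7)
dye: 154/154 (binding)
labor: 225/225 (binding)
By complementary slackness, a constraint with positive slack has shadow price 0 → loom time, steam.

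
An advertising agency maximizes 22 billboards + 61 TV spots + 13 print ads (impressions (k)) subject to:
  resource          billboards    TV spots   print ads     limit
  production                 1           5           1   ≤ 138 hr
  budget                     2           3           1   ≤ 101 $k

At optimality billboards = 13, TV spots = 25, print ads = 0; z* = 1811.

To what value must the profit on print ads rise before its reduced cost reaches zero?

Check each constraint at x*: production 138/138 (tight); budget 101/101 (tight).
The binding rows give the dual system: 1·y_production + 2·y_budget = 22 and 5·y_production + 3·y_budget = 61.
→ y_production = 8 and y_budget = 7.
print ads enters the basis when its profit ≥ yᵀa₃ = 8·1 + 7·1 = 15.

15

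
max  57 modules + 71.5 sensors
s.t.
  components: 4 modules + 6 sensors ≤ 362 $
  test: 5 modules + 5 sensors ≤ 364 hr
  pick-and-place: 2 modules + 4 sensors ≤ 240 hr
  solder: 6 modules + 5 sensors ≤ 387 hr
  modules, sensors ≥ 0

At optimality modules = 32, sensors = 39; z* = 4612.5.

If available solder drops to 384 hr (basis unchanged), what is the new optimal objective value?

4602

Check each constraint at x*: components 362/362 (tight); test 355/364 (slack 9); pick-and-place 220/240 (slack 20); solder 387/387 (tight).
By complementary slackness, y = 0 for the non-binding constraints.
Dual feasibility on the basic columns requires 4·y_components + 6·y_solder = 57, 6·y_components + 5·y_solder = 71.5.
Solving: y_components = 9, y_solder = 3.5.
Δz = y_solder·Δb = 3.5 × (-3) = -10.5, so new z* = 4612.5 − 10.5 = 4602.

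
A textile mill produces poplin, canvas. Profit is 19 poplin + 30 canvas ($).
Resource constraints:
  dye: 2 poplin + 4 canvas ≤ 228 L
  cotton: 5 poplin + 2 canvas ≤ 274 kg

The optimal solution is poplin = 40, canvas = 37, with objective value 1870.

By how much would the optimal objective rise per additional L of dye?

7

Both dye and cotton are binding at x*.
From A_Bᵀ y = c: 2·y_dye + 5·y_cotton = 19; 4·y_dye + 2·y_cotton = 30.
→ y_dye = 7 and y_cotton = 1.
Shadow price of dye = 7.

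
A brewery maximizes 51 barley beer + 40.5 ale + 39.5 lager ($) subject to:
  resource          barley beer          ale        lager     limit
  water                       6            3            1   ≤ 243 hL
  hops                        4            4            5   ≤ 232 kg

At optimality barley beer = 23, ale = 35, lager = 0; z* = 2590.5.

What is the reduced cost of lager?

-1.5

At the optimum: water uses 243 of 243 (binding); hops uses 232 of 232 (binding).
Dual feasibility on the basic columns requires 6·y_water + 4·y_hops = 51, 3·y_water + 4·y_hops = 40.5.
This yields shadow prices y_water = 3.5, y_hops = 7.5.
Reduced cost of lager: c₃ − yᵀa₃ = 39.5 − (3.5·1 + 7.5·5) = 39.5 − 41 = -1.5.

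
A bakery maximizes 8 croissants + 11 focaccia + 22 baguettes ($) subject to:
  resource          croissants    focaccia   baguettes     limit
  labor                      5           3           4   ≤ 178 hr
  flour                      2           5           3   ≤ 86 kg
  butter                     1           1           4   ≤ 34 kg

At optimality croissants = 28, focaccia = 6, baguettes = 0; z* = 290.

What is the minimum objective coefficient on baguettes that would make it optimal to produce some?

Check each constraint at x*: labor 158/178 (slack 20); flour 86/86 (tight); butter 34/34 (tight).
By complementary slackness, y = 0 for the non-binding constraint.
From A_Bᵀ y = c: 2·y_flour + 1·y_butter = 8; 5·y_flour + 1·y_butter = 11.
→ y_flour = 1 and y_butter = 6.
baguettes enters the basis when its profit ≥ yᵀa₃ = 1·3 + 6·4 = 27.

27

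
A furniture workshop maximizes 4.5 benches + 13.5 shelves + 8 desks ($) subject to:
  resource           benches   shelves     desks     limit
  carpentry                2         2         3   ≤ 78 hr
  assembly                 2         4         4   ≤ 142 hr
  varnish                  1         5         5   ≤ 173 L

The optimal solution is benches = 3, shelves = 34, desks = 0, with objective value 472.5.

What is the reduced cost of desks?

Check each constraint at x*: carpentry 74/78 (slack 4); assembly 142/142 (tight); varnish 173/173 (tight).
By complementary slackness, y = 0 for the non-binding constraint.
From A_Bᵀ y = c: 2·y_assembly + 1·y_varnish = 4.5; 4·y_assembly + 5·y_varnish = 13.5.
Solving: y_assembly = 1.5, y_varnish = 1.5.
Reduced cost of desks: c₃ − yᵀa₃ = 8 − (1.5·4 + 1.5·5) = 8 − 13.5 = -5.5.

-5.5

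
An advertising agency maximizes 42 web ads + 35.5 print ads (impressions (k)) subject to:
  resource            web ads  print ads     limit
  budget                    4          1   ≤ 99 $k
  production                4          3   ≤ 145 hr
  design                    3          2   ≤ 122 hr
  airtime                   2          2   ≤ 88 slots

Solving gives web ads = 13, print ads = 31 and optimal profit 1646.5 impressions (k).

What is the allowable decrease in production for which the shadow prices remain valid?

13

Binding constraints: production, airtime. The basis is B = [[4,3],[2,2]] with det 2.
Per unit decrease in production, x* moves by d = (-1, 1).
The basis stays optimal until web ads reaches 0; allowable decrease = 13 hr.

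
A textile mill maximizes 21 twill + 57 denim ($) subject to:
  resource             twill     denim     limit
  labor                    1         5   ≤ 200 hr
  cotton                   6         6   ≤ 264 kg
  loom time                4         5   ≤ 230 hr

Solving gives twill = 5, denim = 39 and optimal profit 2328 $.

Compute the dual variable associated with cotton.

At the optimum: labor uses 200 of 200 (binding); cotton uses 264 of 264 (binding); loom time uses 215 of 230 (slack = 15).
Slack constraints have shadow price 0 (complementary slackness).
Dual feasibility on the basic columns requires 1·y_labor + 6·y_cotton = 21, 5·y_labor + 6·y_cotton = 57.
Solving: y_labor = 9, y_cotton = 2.
Shadow price of cotton = 2.

2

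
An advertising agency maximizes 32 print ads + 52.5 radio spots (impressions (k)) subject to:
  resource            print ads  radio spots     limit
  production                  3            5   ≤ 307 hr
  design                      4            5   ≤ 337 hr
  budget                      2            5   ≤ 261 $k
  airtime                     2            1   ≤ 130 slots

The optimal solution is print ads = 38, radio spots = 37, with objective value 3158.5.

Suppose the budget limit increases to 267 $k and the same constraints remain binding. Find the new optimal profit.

3188.5

Check each constraint at x*: production 299/307 (slack 8); design 337/337 (tight); budget 261/261 (tight); airtime 113/130 (slack 17).
By complementary slackness, y = 0 for the non-binding constraints.
The binding rows give the dual system: 4·y_design + 2·y_budget = 32 and 5·y_design + 5·y_budget = 52.5.
This yields shadow prices y_design = 5.5, y_budget = 5.
Δz = y_budget·Δb = 5 × (6) = 30, so new z* = 3158.5 + 30 = 3188.5.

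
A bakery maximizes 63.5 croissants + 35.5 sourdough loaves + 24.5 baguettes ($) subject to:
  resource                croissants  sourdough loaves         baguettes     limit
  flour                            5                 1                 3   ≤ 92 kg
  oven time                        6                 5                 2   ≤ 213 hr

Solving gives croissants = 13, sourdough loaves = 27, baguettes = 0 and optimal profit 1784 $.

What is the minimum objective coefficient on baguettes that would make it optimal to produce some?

28.5

At the optimum: flour uses 92 of 92 (binding); oven time uses 213 of 213 (binding).
Dual feasibility on the basic columns requires 5·y_flour + 6·y_oven time = 63.5, 1·y_flour + 5·y_oven time = 35.5.
→ y_flour = 5.5 and y_oven time = 6.
baguettes enters the basis when its profit ≥ yᵀa₃ = 5.5·3 + 6·2 = 28.5.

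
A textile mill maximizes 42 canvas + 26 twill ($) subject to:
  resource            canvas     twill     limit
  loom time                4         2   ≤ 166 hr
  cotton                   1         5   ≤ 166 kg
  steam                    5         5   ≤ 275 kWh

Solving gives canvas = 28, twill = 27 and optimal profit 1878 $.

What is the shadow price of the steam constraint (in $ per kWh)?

2

At the optimum: loom time uses 166 of 166 (binding); cotton uses 163 of 166 (slack = 3); steam uses 275 of 275 (binding).
Slack constraints have shadow price 0 (complementary slackness).
Dual feasibility on the basic columns requires 4·y_loom time + 5·y_steam = 42, 2·y_loom time + 5·y_steam = 26.
This yields shadow prices y_loom time = 8, y_steam = 2.
Shadow price of steam = 2.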